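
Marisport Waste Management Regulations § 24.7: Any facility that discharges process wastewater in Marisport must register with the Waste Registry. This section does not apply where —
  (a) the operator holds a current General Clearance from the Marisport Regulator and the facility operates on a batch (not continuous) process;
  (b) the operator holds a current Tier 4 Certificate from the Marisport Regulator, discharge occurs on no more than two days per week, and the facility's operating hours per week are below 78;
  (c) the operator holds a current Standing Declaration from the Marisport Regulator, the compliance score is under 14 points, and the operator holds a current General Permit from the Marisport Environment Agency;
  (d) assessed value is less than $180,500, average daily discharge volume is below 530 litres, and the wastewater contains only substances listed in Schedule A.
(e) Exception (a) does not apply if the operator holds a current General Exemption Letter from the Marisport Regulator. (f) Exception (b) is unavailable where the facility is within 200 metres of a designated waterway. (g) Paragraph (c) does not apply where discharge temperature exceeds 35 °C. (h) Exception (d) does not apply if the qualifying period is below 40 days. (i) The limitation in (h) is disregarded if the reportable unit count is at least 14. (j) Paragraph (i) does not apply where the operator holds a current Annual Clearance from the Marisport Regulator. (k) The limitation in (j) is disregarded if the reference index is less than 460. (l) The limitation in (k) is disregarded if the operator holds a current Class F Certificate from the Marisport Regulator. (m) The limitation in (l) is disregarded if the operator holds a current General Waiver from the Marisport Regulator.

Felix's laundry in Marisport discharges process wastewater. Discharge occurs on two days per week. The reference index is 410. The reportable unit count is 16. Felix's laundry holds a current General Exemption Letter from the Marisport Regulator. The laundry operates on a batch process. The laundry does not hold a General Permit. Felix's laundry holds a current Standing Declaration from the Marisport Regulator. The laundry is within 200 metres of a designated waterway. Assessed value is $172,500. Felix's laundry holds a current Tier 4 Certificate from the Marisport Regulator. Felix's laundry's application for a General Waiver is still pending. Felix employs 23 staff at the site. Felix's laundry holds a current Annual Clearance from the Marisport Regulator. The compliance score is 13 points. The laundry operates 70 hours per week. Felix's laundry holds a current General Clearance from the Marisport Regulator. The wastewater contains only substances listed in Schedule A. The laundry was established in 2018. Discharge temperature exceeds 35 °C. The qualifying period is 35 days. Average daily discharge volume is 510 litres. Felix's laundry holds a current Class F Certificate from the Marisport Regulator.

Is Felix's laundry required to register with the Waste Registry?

All of (a)'s requirements are met (a current General Clearance is held; the facility operates on a batch process). But applying paragraph (e): (e) operates against (a): a current General Exemption Letter is held. (a) is therefore removed.
Exception (b)'s conditions are all satisfied: a current Tier 4 Certificate is held; discharge occurs on no more than two days per week; the facility's operating hours per week are 70, below the 78 limit. However, paragraph (f) must be considered: (f) operates against (b): the laundry is within 200 m of a designated waterway. So (b) is unavailable.
Exception (c) does not apply: no General Permit is held.
All of (d)'s requirements are met (assessed value is $172,500, less than the $180,500 limit; average daily discharge volume is 510 litres, below the 530 litres limit; the wastewater is Schedule-A-only). But applying paragraphs (h)–(m): (h) is triggered — the qualifying period is 35 days, below the 40 days limit. (i) is triggered (the reportable unit count is 16, meeting the 14 threshold), but is overridden by (j): (j) operates — a current Annual Clearance is held. (k) would limit (j) — the reference index is 410, less than the 460 limit — but (l) sets (k) aside: (l) is engaged — a current Class F Certificate is held. (m), which would lift (l), is not engaged — the General Waiver is not current. (d) is therefore removed.
No exception applies. The general rule governs.

Yes — Felix's laundry must register with the Waste Registry.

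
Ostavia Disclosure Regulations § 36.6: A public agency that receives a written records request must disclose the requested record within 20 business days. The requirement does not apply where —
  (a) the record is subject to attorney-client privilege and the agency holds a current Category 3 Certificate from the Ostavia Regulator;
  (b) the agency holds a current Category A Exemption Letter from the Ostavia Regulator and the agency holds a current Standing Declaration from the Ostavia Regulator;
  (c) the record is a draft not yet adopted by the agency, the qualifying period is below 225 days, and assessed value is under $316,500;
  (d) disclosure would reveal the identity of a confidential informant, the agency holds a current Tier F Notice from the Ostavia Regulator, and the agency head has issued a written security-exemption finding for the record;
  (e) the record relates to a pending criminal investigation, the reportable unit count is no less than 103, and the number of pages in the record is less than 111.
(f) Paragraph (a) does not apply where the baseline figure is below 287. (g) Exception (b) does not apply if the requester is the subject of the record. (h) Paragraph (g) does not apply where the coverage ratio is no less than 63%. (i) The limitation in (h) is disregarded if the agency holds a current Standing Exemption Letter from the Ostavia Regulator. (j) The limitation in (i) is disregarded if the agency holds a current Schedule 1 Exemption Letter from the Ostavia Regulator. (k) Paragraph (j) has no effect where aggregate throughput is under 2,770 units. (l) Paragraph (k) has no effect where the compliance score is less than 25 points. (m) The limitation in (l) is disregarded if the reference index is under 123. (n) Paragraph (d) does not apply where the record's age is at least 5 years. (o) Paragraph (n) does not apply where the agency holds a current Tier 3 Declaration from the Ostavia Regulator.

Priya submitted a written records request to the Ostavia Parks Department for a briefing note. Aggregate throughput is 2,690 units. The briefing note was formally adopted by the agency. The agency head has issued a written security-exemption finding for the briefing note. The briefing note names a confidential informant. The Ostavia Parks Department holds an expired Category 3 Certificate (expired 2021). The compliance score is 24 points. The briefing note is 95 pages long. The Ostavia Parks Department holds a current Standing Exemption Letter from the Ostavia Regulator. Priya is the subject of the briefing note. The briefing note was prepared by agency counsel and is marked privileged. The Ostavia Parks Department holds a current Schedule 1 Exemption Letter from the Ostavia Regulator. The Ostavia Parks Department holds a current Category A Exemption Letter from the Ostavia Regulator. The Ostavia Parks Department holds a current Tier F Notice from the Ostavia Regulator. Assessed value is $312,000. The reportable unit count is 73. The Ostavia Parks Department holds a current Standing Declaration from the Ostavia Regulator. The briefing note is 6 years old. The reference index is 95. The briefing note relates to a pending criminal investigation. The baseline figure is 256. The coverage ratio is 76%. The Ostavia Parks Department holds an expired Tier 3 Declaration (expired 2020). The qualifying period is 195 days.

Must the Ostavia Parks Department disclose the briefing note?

Yes — the Ostavia Parks Department must disclose the briefing note.

Exception (a) does not apply: the Category 3 Certificate is not current.
Exception (b)'s conditions are all satisfied: a current Category A Exemption Letter is held; a current Standing Declaration is held. But: (g) operates against (b): Priya is the subject of the briefing note. (h) would limit (g) — the coverage ratio is 76%, meeting the 63% threshold — but (i) sets (h) aside: (i) operates against (h): a current Standing Exemption Letter is held. (j) is engaged (a current Schedule 1 Exemption Letter is held), but is displaced by (k): (k) operates against (j): aggregate throughput is 2,690 units, under the 2,770 units limit. (l) operates (the compliance score is 24 points, less than the 25 points limit), but is overridden by (m): (m) operates — the reference index is 95, under the 123 limit. (b) is therefore removed.
Exception (c) requires that the record is a draft not yet adopted by the agency; but the briefing note has been formally adopted, so (c) is unavailable.
Exception (d)'s conditions are all satisfied: the briefing note names a confidential informant; a current Tier F Notice is held; a written security-exemption finding has been issued. Turning to paragraphs (n)–(o): (n) operates against (d): the record's age is 6 years, meeting the 5 years threshold. (o) is inapplicable (there is no Tier 3 Declaration in force), so (n) stands. (d) is therefore removed.
Exception (e) does not apply: the reportable unit count is 73, short of 103.
Every exception is unavailable, so the rule governs.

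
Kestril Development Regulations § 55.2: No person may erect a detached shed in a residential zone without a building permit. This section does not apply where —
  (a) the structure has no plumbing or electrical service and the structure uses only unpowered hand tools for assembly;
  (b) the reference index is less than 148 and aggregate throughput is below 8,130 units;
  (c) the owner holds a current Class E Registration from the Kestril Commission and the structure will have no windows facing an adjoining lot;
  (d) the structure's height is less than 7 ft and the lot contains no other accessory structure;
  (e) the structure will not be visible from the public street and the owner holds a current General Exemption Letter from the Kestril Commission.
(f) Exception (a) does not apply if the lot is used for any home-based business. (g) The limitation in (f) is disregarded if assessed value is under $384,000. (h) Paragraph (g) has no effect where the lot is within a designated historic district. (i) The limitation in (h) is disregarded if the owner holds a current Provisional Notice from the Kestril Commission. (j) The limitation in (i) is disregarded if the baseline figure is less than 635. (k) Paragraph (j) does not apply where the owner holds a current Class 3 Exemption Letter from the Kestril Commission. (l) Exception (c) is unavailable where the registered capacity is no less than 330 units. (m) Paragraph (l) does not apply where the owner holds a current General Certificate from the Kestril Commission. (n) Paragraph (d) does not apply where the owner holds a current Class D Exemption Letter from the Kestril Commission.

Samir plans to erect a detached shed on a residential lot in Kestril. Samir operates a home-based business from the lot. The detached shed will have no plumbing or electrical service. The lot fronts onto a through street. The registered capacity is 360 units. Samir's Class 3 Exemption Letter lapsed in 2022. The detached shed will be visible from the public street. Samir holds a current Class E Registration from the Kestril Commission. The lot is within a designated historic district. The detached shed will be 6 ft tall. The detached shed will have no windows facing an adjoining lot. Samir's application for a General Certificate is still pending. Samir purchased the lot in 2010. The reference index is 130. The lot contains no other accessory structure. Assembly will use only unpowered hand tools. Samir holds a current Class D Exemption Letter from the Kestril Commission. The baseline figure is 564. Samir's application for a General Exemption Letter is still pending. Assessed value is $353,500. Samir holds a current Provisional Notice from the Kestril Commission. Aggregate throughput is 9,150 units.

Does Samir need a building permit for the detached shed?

Yes — Samir must obtain a building permit.

Exception (a): there is no plumbing or electrical service; assembly uses only hand tools — every condition holds. Turning to paragraphs (f)–(k): (f) operates against (a): a home-based business operates on the lot. (g) would limit (f) — assessed value is $353,500, under the $384,000 limit — but (h) sets (g) aside: (h) is engaged — the lot is in a historic district. (i) would limit (h) — a current Provisional Notice is held — but (j) sets (i) aside: (j) applies — the baseline figure is 564, less than the 635 limit. (k) is not engaged (there is no Class 3 Exemption Letter in force), so (j) stands. Exception (a) does not apply.
Exception (b) does not apply: aggregate throughput is 9,150 units, not below 8,130 units.
Exception (c) is satisfied on its face — a current Class E Registration is held; no windows face an adjoining lot. But applying paragraphs (l)–(m): (l) operates against (c): the registered capacity is 360 units, meeting the 330 units threshold. (m) does not operate here (no current General Certificate is held), so (l) stands. So (c) is unavailable.
Exception (d)'s conditions are all satisfied: the structure's height is 6 ft, less than the 7 ft limit; the lot has no other accessory structure. But: (n) is engaged — a current Class D Exemption Letter is held. Exception (d) does not apply.
Exception (e) requires that the structure will not be visible from the public street; but the structure will be visible from the street, so (e) is unavailable.
Every exception is unavailable, so the rule governs.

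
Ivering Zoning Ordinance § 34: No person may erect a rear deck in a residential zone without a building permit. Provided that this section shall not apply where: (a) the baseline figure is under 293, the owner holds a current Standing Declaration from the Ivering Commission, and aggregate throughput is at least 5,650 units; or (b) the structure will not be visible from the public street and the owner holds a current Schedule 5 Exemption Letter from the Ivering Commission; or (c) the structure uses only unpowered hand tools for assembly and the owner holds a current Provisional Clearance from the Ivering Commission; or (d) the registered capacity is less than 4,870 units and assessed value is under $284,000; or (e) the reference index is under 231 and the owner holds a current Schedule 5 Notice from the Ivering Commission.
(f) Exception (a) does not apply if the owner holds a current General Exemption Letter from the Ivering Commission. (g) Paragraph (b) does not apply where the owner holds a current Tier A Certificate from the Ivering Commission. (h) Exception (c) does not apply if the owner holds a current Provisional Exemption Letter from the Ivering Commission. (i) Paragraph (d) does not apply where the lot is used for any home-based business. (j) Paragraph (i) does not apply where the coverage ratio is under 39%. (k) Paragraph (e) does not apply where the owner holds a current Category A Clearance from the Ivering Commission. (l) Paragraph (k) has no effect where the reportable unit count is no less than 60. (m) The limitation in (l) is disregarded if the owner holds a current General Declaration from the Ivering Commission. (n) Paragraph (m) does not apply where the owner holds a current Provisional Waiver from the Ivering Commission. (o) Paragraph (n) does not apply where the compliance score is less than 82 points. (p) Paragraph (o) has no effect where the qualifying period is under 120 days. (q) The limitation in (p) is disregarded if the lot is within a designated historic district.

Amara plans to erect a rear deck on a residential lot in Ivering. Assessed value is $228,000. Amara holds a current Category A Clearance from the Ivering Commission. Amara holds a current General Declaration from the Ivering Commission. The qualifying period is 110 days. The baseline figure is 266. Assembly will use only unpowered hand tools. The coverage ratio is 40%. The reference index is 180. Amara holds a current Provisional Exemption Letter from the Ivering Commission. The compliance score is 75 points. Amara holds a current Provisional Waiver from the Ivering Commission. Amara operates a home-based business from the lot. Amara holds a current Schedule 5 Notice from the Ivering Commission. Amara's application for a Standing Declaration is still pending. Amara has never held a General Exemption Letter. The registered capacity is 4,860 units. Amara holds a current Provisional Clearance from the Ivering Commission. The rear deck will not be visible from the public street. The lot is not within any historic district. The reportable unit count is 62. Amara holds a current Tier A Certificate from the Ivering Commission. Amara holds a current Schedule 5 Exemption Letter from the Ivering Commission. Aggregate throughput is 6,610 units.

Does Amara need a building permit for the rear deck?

No — exception (e) applies; Amara does not need a building permit.

Exception (a) fails — there is no Standing Declaration in force.
Exception (b): the structure will not be visible from the street; a current Schedule 5 Exemption Letter is held — every condition holds. Turning to paragraph (g): (g) operates — a current Tier A Certificate is held. So (b) is unavailable.
All of (c)'s requirements are met (assembly uses only hand tools; a current Provisional Clearance is held). However, paragraph (h) must be considered: (h) operates against (c): a current Provisional Exemption Letter is held. Exception (c) does not apply.
Exception (d): the registered capacity is 4,860 units, less than the 4,870 units limit; assessed value is $228,000, under the $284,000 limit — every condition holds. However, paragraphs (i)–(j) must be considered: (i) operates against (d): a home-based business operates on the lot. (j) is not triggered (the coverage ratio is 40%, not under 39%), so (i) stands. (d) is therefore removed.
All of (e)'s requirements are met (the reference index is 180, under the 231 limit; a current Schedule 5 Notice is held). Under paragraphs (k)–(q): (k) would limit (e) — a current Category A Clearance is held — but (l) sets (k) aside: (l) is engaged — the reportable unit count is 62, meeting the 60 threshold. (m) would limit (l) — a current General Declaration is held — but (n) sets (m) aside: (n) operates against (m): a current Provisional Waiver is held. (o) is engaged (the compliance score is 75 points, less than the 82 points limit), but is overridden by (p): (p) operates — the qualifying period is 110 days, under the 120 days limit. (q), which would lift (p), is not engaged — the lot is not in a historic district. (e) remains available.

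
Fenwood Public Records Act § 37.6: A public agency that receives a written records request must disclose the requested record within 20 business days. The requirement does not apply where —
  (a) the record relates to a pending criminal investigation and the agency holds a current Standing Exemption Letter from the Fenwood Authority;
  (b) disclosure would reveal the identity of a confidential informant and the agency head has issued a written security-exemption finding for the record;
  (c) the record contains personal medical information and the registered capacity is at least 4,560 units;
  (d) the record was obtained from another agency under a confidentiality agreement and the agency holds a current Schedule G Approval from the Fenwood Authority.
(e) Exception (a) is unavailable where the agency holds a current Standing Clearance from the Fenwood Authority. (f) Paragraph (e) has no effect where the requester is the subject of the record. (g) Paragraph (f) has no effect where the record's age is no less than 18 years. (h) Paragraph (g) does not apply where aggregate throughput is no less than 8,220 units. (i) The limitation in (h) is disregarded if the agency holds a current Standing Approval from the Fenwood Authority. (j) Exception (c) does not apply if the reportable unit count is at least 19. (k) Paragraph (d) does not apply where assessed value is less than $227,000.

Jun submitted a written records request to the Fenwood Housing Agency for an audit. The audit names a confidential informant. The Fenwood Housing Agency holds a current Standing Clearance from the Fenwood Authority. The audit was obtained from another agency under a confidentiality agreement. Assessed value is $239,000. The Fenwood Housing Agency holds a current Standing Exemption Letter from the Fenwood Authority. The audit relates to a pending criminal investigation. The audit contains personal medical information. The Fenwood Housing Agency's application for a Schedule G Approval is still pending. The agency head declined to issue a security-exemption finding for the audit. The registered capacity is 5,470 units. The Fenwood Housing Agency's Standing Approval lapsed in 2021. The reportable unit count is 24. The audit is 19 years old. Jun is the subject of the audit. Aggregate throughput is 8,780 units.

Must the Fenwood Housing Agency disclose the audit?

No — exception (a) applies; the Fenwood Housing Agency is not required to disclose the audit.

Exception (a) is satisfied on its face — the audit relates to a pending investigation; a current Standing Exemption Letter is held. Under paragraphs (e)–(i): (e) operates (a current Standing Clearance is held), but is itself disapplied by (f): (f) applies — Jun is the subject of the audit. (g) is engaged (the record's age is 19 years, meeting the 18 years threshold), but is displaced by (h): (h) is engaged — aggregate throughput is 8,780 units, meeting the 8,220 units threshold. (i) does not operate here (there is no Standing Approval in force), so (h) stands. (a) remains available.
Exception (b) fails — the agency head declined to issue a security-exemption finding.
Exception (c)'s conditions are all satisfied: the audit contains personal medical information; the registered capacity is 5,470 units, meeting the 4,560 units threshold. But: (j) applies — the reportable unit count is 24, meeting the 19 threshold. (c) is therefore removed.
Exception (d) fails — the Schedule G Approval is not current.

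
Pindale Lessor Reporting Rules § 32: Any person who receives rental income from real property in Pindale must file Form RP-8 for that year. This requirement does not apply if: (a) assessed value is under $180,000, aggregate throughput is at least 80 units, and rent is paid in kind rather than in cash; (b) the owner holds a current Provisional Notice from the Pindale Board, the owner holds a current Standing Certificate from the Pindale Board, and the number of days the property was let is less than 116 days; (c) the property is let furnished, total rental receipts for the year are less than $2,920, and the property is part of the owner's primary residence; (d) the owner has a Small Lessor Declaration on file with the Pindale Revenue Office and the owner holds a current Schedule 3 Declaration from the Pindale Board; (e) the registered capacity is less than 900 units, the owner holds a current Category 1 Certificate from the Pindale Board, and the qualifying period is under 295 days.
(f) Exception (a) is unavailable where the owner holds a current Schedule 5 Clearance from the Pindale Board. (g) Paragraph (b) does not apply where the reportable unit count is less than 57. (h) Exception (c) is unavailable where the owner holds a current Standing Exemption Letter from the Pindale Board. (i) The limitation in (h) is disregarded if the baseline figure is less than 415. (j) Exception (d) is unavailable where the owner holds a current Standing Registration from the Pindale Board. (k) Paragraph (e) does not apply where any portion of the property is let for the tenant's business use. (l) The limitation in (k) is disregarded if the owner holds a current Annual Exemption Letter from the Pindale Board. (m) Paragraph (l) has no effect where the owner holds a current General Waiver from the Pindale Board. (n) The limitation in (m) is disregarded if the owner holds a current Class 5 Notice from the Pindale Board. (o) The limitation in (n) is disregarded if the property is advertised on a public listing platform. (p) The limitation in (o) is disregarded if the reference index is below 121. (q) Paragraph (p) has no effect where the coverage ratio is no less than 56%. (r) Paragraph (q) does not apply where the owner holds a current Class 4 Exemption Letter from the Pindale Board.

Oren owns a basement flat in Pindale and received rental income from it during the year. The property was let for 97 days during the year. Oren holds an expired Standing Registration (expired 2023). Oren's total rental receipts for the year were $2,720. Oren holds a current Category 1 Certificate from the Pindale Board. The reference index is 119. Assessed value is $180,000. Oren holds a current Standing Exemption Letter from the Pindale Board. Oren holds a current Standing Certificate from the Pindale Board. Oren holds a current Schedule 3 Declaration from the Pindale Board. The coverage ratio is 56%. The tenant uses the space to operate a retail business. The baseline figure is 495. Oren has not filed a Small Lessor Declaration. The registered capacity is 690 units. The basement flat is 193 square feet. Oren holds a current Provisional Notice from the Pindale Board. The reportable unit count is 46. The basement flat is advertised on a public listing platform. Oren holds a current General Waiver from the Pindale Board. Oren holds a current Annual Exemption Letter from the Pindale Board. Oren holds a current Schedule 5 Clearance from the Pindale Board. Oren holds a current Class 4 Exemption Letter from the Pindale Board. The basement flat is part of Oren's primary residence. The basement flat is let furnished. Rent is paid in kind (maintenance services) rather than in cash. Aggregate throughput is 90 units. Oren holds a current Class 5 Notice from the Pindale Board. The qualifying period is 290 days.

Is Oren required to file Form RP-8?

Exception (a) requires that assessed value is under $180,000; but assessed value is $180,000, not under $180,000, so (a) is unavailable.
Exception (b) is satisfied on its face — a current Provisional Notice is held; a current Standing Certificate is held; the number of days the property was let is 97 days, less than the 116 days limit. Turning to paragraph (g): (g) is triggered — the reportable unit count is 46, less than the 57 limit. (b) is therefore removed.
Exception (c): the property is let furnished; total rental receipts for the year are $2,720, less than the $2,920 limit; the basement flat is part of the primary residence — every condition holds. However, paragraphs (h)–(i) must be considered: (h) is triggered — a current Standing Exemption Letter is held. (i) is not engaged (the baseline figure is 495, not less than 415), so (h) stands. (c) is therefore removed.
Exception (d) does not apply: no Small Lessor Declaration is on file.
Exception (e) is satisfied on its face — the registered capacity is 690 units, less than the 900 units limit; a current Category 1 Certificate is held; the qualifying period is 290 days, under the 295 days limit. As to paragraphs (k)–(r): (k) is triggered (the space is let for business use), but is itself disapplied by (l): (l) applies — a current Annual Exemption Letter is held. (m) is engaged (a current General Waiver is held), but yields to (n): (n) operates — a current Class 5 Notice is held. (o) is engaged (the property is publicly advertised), but is set aside by (p): (p) operates against (o): the reference index is 119, below the 121 limit. (q) is engaged (the coverage ratio is 56%, meeting the 56% threshold), but is overridden by (r): (r) operates against (q): a current Class 4 Exemption Letter is held. So (e) applies.

No — exception (e) applies; Oren is not required to file Form RP-8.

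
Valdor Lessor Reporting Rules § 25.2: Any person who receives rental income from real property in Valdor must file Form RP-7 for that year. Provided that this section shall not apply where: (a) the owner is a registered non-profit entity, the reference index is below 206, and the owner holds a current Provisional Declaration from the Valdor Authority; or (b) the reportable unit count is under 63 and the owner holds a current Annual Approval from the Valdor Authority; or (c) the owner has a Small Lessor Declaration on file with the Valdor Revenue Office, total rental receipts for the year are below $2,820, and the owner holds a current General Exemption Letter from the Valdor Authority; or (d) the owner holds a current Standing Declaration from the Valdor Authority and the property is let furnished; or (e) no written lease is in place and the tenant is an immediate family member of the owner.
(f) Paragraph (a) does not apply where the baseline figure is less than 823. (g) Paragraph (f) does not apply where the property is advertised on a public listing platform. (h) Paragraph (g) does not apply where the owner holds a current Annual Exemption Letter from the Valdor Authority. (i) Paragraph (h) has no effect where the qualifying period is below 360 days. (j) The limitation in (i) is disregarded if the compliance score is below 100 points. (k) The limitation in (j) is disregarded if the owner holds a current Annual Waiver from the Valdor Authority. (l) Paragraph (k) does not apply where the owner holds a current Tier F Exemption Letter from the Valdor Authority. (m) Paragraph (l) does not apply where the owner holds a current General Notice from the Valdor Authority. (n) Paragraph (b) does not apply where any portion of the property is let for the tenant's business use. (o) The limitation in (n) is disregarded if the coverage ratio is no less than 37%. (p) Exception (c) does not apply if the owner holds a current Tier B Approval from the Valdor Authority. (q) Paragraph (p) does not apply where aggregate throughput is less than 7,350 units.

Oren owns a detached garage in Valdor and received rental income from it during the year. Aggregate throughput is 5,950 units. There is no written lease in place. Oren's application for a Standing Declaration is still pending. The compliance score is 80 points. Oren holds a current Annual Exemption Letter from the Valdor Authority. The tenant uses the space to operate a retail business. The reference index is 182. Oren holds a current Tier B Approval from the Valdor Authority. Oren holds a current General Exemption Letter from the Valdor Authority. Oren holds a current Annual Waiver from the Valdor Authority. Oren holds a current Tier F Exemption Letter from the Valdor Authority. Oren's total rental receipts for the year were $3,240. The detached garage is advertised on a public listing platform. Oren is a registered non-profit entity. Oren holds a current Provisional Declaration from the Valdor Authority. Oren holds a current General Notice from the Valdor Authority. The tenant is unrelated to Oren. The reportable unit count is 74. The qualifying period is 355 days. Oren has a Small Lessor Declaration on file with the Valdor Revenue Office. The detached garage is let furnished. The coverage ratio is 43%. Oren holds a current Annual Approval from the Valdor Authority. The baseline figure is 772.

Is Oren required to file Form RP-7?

Exception (a)'s conditions are all satisfied: Oren is a registered non-profit; the reference index is 182, below the 206 limit; a current Provisional Declaration is held. Applying paragraphs (f)–(m): (f) applies (the baseline figure is 772, less than the 823 limit), but is displaced by (g): (g) operates — the property is publicly advertised. (h) operates (a current Annual Exemption Letter is held), but is displaced by (i): (i) operates against (h): the qualifying period is 355 days, below the 360 days limit. (j) would limit (i) — the compliance score is 80 points, below the 100 points limit — but (k) sets (j) aside: (k) operates against (j): a current Annual Waiver is held. (l) would limit (k) — a current Tier F Exemption Letter is held — but (m) sets (l) aside: (m) operates against (l): a current General Notice is held. Exception (a) stands.
Exception (b) fails — the reportable unit count is 74, not under 63.
Exception (c) requires that total rental receipts for the year are below $2,820; but total rental receipts for the year are $3,240, not below $2,820, so (c) is unavailable.
Exception (d) fails — no current Standing Declaration is held.
Exception (e) does not apply: the tenant is unrelated to the owner.

No — exception (a) applies; Oren is not required to file Form RP-7.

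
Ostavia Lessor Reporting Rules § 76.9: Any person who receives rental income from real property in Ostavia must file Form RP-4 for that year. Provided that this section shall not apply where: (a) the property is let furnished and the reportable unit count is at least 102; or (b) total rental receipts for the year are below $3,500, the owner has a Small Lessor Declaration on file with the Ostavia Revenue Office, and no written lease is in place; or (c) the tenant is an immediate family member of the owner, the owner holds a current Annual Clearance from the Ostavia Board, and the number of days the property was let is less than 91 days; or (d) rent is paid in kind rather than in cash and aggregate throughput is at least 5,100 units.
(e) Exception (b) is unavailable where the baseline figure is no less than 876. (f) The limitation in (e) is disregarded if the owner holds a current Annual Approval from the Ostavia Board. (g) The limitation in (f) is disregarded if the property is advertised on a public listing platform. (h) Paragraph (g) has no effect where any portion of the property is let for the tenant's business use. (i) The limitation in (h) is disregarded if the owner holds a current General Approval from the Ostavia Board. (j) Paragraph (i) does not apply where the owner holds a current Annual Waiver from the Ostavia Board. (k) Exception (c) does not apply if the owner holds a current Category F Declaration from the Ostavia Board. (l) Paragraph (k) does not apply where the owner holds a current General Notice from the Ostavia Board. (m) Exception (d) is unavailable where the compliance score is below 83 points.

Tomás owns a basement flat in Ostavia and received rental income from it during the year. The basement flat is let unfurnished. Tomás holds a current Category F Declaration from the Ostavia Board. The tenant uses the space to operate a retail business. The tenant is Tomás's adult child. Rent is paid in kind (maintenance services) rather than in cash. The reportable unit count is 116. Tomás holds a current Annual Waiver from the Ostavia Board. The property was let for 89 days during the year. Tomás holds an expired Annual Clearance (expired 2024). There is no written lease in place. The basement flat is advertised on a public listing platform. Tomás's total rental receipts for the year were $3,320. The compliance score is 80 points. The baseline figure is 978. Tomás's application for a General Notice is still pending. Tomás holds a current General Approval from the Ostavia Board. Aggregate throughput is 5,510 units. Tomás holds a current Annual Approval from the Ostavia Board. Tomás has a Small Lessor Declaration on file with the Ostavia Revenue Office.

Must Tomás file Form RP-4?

No — exception (b) applies; Tomás is not required to file Form RP-4.

Exception (a) fails — the property is let unfurnished.
Exception (b) is satisfied on its face — total rental receipts for the year are $3,320, below the $3,500 limit; a Small Lessor Declaration is on file; there is no written lease. As to paragraphs (e)–(j): (e) applies (the baseline figure is 978, meeting the 876 threshold), but is itself disapplied by (f): (f) operates — a current Annual Approval is held. (g) would limit (f) — the property is publicly advertised — but (h) sets (g) aside: (h) operates against (g): the space is let for business use. (i) is triggered (a current General Approval is held), but is set aside by (j): (j) applies — a current Annual Waiver is held. (b) remains available.
Exception (c) does not apply: there is no Annual Clearance in force.
Exception (d): rent is paid in kind; aggregate throughput is 5,510 units, meeting the 5,100 units threshold — every condition holds. But applying paragraph (m): (m) operates against (d): the compliance score is 80 points, below the 83 points limit. So (d) is unavailable.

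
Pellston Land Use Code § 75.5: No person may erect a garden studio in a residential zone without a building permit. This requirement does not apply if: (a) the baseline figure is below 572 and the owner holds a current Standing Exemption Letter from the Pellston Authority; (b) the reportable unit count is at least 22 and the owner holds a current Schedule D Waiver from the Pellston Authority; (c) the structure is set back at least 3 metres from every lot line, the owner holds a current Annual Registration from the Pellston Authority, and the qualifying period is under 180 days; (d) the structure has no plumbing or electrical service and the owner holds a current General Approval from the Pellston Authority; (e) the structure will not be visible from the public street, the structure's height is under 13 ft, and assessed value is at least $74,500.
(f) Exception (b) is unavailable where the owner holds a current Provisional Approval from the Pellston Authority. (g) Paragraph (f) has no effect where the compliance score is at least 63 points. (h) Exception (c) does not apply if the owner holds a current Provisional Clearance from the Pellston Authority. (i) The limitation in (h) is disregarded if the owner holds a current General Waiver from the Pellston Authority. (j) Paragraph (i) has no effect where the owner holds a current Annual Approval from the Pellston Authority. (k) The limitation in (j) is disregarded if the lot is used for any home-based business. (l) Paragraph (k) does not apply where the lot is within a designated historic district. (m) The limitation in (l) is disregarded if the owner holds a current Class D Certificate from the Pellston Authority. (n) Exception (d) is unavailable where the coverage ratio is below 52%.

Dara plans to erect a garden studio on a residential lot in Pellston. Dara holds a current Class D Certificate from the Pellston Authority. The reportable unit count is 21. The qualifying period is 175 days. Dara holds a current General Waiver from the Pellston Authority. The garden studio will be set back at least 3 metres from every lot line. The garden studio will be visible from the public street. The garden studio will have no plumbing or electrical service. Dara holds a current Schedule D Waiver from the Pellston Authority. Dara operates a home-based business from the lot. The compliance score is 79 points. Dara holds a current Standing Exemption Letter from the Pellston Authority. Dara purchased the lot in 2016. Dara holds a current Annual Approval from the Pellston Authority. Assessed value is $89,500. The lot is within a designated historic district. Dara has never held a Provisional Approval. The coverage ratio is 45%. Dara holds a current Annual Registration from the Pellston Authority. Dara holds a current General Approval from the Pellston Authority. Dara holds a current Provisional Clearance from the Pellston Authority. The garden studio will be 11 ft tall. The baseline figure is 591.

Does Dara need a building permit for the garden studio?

Exception (a) fails — the baseline figure is 591, not below 572.
Exception (b) fails — the reportable unit count is 21, short of 22.
All of (c)'s requirements are met (the setback is at least 3 m on every side; a current Annual Registration is held; the qualifying period is 175 days, under the 180 days limit). As to paragraphs (h)–(m): (h) would limit (c) — a current Provisional Clearance is held — but (i) sets (h) aside: (i) operates against (h): a current General Waiver is held. (j) would limit (i) — a current Annual Approval is held — but (k) sets (j) aside: (k) applies — a home-based business operates on the lot. (l) would limit (k) — the lot is in a historic district — but (m) sets (l) aside: (m) is engaged — a current Class D Certificate is held. Exception (c) stands.
Exception (d) is satisfied on its face — there is no plumbing or electrical service; a current General Approval is held. But applying paragraph (n): (n) is engaged — the coverage ratio is 45%, below the 52% limit. (d) is therefore removed.
Exception (e) requires that the structure will not be visible from the public street; but the structure will be visible from the street, so (e) is unavailable.

No — exception (c) applies; Dara does not need a building permit.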